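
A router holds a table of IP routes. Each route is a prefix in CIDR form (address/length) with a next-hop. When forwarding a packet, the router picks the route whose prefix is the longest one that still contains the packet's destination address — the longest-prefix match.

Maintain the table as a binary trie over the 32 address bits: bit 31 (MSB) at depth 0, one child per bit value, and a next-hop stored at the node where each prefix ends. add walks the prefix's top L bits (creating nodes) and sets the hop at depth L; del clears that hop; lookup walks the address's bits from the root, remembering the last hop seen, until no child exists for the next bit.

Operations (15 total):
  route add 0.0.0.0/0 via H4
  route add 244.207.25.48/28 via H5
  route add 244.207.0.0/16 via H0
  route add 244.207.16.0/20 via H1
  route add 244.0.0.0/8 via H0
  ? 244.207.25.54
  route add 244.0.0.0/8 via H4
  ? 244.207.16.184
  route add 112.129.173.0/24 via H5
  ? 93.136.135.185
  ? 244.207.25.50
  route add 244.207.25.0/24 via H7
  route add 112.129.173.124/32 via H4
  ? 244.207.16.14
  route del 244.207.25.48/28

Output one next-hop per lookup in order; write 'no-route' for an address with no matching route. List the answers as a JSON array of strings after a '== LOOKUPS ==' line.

Process each operation:
  add 0.0.0.0/0 -> H4 at depth 0
  add 244.207.25.48/28 -> H5 at depth 28
  add 244.207.0.0/16 -> H0 at depth 16
  add 244.207.16.0/20 -> H1 at depth 20
  add 244.0.0.0/8 -> H0 at depth 8
  ? 244.207.25.54  path d0:H4→d1:-→d2:-→d3:-→d4:-→d5:-→d6:-→d7:-→d8:H0→d9:-→d10:-→d11:-→d12:-→d13:-→d14:-→d15:-→d16:H0→d17:-→d18:-→d19:-→d20:H1→d21:-→d22:-→d23:-→d24:-→d25:-→d26:-→d27:-→d28:H5  best=H5
  add 244.0.0.0/8 -> H4 at depth 8
  ? 244.207.16.184  path d0:H4→d1:-→d2:-→d3:-→d4:-→d5:-→d6:-→d7:-→d8:H4→d9:-→d10:-→d11:-→d12:-→d13:-→d14:-→d15:-→d16:H0→d17:-→d18:-→d19:-→d20:H1  best=H1
  add 112.129.173.0/24 -> H5 at depth 24
  ? 93.136.135.185  path d0:H4→d1:-→d2:-  best=H4
  ? 244.207.25.50  path d0:H4→d1:-→d2:-→d3:-→d4:-→d5:-→d6:-→d7:-→d8:H4→d9:-→d10:-→d11:-→d12:-→d13:-→d14:-→d15:-→d16:H0→d17:-→d18:-→d19:-→d20:H1→d21:-→d22:-→d23:-→d24:-→d25:-→d26:-→d27:-→d28:H5  best=H5
  add 244.207.25.0/24 -> H7 at depth 24
  add 112.129.173.124/32 -> H4 at depth 32
  ? 244.207.16.14  path d0:H4→d1:-→d2:-→d3:-→d4:-→d5:-→d6:-→d7:-→d8:H4→d9:-→d10:-→d11:-→d12:-→d13:-→d14:-→d15:-→d16:H0→d17:-→d18:-→d19:-→d20:H1  best=H1
  del 244.207.25.48/28 (clear depth 28)

== LOOKUPS ==
["H5","H1","H4","H5","H1"]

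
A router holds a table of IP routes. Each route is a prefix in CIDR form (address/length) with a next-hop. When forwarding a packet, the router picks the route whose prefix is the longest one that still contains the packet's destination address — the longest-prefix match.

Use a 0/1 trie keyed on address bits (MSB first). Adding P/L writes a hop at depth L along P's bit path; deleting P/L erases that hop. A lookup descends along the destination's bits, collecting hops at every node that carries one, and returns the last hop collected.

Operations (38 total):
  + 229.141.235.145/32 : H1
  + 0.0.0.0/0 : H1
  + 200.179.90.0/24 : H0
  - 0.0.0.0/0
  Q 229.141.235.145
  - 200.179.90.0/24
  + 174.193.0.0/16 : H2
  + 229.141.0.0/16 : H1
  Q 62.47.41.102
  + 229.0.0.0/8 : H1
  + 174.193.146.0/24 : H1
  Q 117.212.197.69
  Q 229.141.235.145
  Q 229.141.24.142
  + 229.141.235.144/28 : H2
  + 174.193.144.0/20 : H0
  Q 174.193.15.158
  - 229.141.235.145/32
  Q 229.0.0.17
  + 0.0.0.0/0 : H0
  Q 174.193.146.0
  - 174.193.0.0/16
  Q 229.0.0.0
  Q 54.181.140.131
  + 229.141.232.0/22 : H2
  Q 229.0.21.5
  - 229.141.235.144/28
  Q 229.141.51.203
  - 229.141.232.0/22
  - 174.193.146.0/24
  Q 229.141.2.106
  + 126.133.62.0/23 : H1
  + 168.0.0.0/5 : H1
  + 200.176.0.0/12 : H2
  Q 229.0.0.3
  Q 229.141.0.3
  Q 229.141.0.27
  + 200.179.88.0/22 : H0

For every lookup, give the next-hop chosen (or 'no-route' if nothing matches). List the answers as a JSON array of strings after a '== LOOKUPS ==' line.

Apply in order:
  + 229.141.235.145/32 (H1) depth=32
  + 0.0.0.0/0 (H1) depth=0
  + 200.179.90.0/24 (H0) depth=24
  - 0.0.0.0/0 clear@0
  ? 229.141.235.145  path d0:-→d1:-→d2:-→d3:-→d4:-→d5:-→d6:-→d7:-→d8:-→d9:-→d10:-→d11:-→d12:-→d13:-→d14:-→d15:-→d16:-→d17:-→d18:-→d19:-→d20:-→d21:-→d22:-→d23:-→d24:-→d25:-→d26:-→d27:-→d28:-→d29:-→d30:-→d31:-→d32:H1  best=H1
  - 200.179.90.0/24 clear@24
  + 174.193.0.0/16 (H2) depth=16
  + 229.141.0.0/16 (H1) depth=16
  ? 62.47.41.102  path d0:-  best=no-route
  + 229.0.0.0/8 (H1) depth=8
  + 174.193.146.0/24 (H1) depth=24
  ? 117.212.197.69  path d0:-  best=no-route
  ? 229.141.235.145  path d0:-→d1:-→d2:-→d3:-→d4:-→d5:-→d6:-→d7:-→d8:H1→d9:-→d10:-→d11:-→d12:-→d13:-→d14:-→d15:-→d16:H1→d17:-→d18:-→d19:-→d20:-→d21:-→d22:-→d23:-→d24:-→d25:-→d26:-→d27:-→d28:-→d29:-→d30:-→d31:-→d32:H1  best=H1
  ? 229.141.24.142  path d0:-→d1:-→d2:-→d3:-→d4:-→d5:-→d6:-→d7:-→d8:H1→d9:-→d10:-→d11:-→d12:-→d13:-→d14:-→d15:-→d16:H1  best=H1
  + 229.141.235.144/28 (H2) depth=28
  + 174.193.144.0/20 (H0) depth=20
  ? 174.193.15.158  path d0:-→d1:-→d2:-→d3:-→d4:-→d5:-→d6:-→d7:-→d8:-→d9:-→d10:-→d11:-→d12:-→d13:-→d14:-→d15:-→d16:H2  best=H2
  - 229.141.235.145/32 clear@32
  ? 229.0.0.17  path d0:-→d1:-→d2:-→d3:-→d4:-→d5:-→d6:-→d7:-→d8:H1  best=H1
  + 0.0.0.0/0 (H0) depth=0
  ? 174.193.146.0  path d0:H0→d1:-→d2:-→d3:-→d4:-→d5:-→d6:-→d7:-→d8:-→d9:-→d10:-→d11:-→d12:-→d13:-→d14:-→d15:-→d16:H2→d17:-→d18:-→d19:-→d20:H0→d21:-→d22:-→d23:-→d24:H1  best=H1
  - 174.193.0.0/16 clear@16
  ? 229.0.0.0  path d0:H0→d1:-→d2:-→d3:-→d4:-→d5:-→d6:-→d7:-→d8:H1  best=H1
  ? 54.181.140.131  path d0:H0  best=H0
  + 229.141.232.0/22 (H2) depth=22
  ? 229.0.21.5  path d0:H0→d1:-→d2:-→d3:-→d4:-→d5:-→d6:-→d7:-→d8:H1  best=H1
  - 229.141.235.144/28 clear@28
  ? 229.141.51.203  path d0:H0→d1:-→d2:-→d3:-→d4:-→d5:-→d6:-→d7:-→d8:H1→d9:-→d10:-→d11:-→d12:-→d13:-→d14:-→d15:-→d16:H1  best=H1
  - 229.141.232.0/22 clear@22
  - 174.193.146.0/24 clear@24
  ? 229.141.2.106  path d0:H0→d1:-→d2:-→d3:-→d4:-→d5:-→d6:-→d7:-→d8:H1→d9:-→d10:-→d11:-→d12:-→d13:-→d14:-→d15:-→d16:H1  best=H1
  + 126.133.62.0/23 (H1) depth=23
  + 168.0.0.0/5 (H1) depth=5
  + 200.176.0.0/12 (H2) depth=12
  ? 229.0.0.3  path d0:H0→d1:-→d2:-→d3:-→d4:-→d5:-→d6:-→d7:-→d8:H1  best=H1
  ? 229.141.0.3  path d0:H0→d1:-→d2:-→d3:-→d4:-→d5:-→d6:-→d7:-→d8:H1→d9:-→d10:-→d11:-→d12:-→d13:-→d14:-→d15:-→d16:H1  best=H1
  ? 229.141.0.27  path d0:H0→d1:-→d2:-→d3:-→d4:-→d5:-→d6:-→d7:-→d8:H1→d9:-→d10:-→d11:-→d12:-→d13:-→d14:-→d15:-→d16:H1  best=H1
  + 200.179.88.0/22 (H0) depth=22

== LOOKUPS ==
["H1","no-route","no-route","H1","H1","H2","H1","H1","H1","H0","H1","H1","H1","H1","H1","H1"]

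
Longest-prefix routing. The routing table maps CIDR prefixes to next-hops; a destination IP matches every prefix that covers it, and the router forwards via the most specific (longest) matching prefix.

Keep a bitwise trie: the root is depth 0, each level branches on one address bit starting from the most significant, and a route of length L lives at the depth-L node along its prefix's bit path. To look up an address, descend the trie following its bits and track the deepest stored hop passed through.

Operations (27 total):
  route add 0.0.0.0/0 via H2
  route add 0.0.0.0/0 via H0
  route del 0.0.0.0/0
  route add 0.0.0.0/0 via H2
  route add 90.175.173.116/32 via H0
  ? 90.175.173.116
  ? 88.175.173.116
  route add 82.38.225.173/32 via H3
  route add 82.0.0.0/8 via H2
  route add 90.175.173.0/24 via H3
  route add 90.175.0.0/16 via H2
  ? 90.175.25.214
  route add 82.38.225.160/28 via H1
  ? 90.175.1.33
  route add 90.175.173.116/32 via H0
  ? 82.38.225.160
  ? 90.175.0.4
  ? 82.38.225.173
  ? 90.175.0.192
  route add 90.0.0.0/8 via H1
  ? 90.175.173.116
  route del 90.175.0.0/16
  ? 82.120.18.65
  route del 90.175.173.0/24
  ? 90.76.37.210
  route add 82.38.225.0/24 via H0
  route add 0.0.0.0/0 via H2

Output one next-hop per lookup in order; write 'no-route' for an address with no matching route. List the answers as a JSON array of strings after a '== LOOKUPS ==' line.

Trace:
  add 0.0.0.0/0 -> H2 at depth 0
  add 0.0.0.0/0 -> H0 at depth 0
  del 0.0.0.0/0 (clear depth 0)
  add 0.0.0.0/0 -> H2 at depth 0
  add 90.175.173.116/32 -> H0 at depth 32
  Q 90.175.173.116: descend 01011010101011111010110101110100 ; hops seen [H2,H0] ; pick H0
  Q 88.175.173.116: descend 010110 ; hops seen [H2] ; pick H2
  add 82.38.225.173/32 -> H3 at depth 32
  add 82.0.0.0/8 -> H2 at depth 8
  add 90.175.173.0/24 -> H3 at depth 24
  add 90.175.0.0/16 -> H2 at depth 16
  Q 90.175.25.214: descend 0101101010101111 ; hops seen [H2,H2] ; pick H2
  add 82.38.225.160/28 -> H1 at depth 28
  Q 90.175.1.33: descend 0101101010101111 ; hops seen [H2,H2] ; pick H2
  add 90.175.173.116/32 -> H0 at depth 32
  Q 82.38.225.160: descend 0101001000100110111000011010 ; hops seen [H2,H2,H1] ; pick H1
  Q 90.175.0.4: descend 0101101010101111 ; hops seen [H2,H2] ; pick H2
  Q 82.38.225.173: descend 01010010001001101110000110101101 ; hops seen [H2,H2,H1,H3] ; pick H3
  Q 90.175.0.192: descend 0101101010101111 ; hops seen [H2,H2] ; pick H2
  add 90.0.0.0/8 -> H1 at depth 8
  Q 90.175.173.116: descend 01011010101011111010110101110100 ; hops seen [H2,H1,H2,H3,H0] ; pick H0
  del 90.175.0.0/16 (clear depth 16)
  Q 82.120.18.65: descend 010100100 ; hops seen [H2,H2] ; pick H2
  del 90.175.173.0/24 (clear depth 24)
  Q 90.76.37.210: descend 01011010 ; hops seen [H2,H1] ; pick H1
  add 82.38.225.0/24 -> H0 at depth 24
  add 0.0.0.0/0 -> H2 at depth 0

== LOOKUPS ==
["H0","H2","H2","H2","H1","H2","H3","H2","H0","H2","H1"]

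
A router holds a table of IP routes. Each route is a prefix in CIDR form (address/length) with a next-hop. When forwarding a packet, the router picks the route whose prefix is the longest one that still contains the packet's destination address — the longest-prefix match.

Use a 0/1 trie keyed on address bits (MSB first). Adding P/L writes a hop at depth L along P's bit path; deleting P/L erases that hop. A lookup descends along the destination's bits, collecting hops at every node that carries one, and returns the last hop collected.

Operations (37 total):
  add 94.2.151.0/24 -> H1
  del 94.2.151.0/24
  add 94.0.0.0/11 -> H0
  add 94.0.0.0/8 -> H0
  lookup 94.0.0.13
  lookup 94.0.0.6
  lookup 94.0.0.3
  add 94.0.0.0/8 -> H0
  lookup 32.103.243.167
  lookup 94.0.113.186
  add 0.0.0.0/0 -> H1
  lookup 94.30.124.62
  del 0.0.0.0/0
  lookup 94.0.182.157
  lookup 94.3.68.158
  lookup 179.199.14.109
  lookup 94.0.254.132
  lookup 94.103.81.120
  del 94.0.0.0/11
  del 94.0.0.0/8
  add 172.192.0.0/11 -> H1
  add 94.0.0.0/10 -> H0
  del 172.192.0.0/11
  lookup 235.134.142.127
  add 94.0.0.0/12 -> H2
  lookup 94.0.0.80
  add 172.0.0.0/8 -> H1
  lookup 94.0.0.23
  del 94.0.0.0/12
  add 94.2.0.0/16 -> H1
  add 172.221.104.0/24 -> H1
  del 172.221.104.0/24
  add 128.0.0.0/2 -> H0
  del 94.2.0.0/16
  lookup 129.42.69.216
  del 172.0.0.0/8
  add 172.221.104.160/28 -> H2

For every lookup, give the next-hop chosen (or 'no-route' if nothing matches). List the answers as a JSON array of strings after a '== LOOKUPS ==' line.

Trace:
  + 94.2.151.0/24 (H1) depth=24
  - 94.2.151.0/24 clear@24
  + 94.0.0.0/11 (H0) depth=11
  + 94.0.0.0/8 (H0) depth=8
  ? 94.0.0.13  path d0:-→d1:-→d2:-→d3:-→d4:-→d5:-→d6:-→d7:-→d8:H0→d9:-→d10:-→d11:H0→d12:-→d13:-→d14:-  best=H0
  ? 94.0.0.6  path d0:-→d1:-→d2:-→d3:-→d4:-→d5:-→d6:-→d7:-→d8:H0→d9:-→d10:-→d11:H0→d12:-→d13:-→d14:-  best=H0
  ? 94.0.0.3  path d0:-→d1:-→d2:-→d3:-→d4:-→d5:-→d6:-→d7:-→d8:H0→d9:-→d10:-→d11:H0→d12:-→d13:-→d14:-  best=H0
  + 94.0.0.0/8 (H0) depth=8
  ? 32.103.243.167  path d0:-→d1:-  best=no-route
  ? 94.0.113.186  path d0:-→d1:-→d2:-→d3:-→d4:-→d5:-→d6:-→d7:-→d8:H0→d9:-→d10:-→d11:H0→d12:-→d13:-→d14:-  best=H0
  + 0.0.0.0/0 (H1) depth=0
  ? 94.30.124.62  path d0:H1→d1:-→d2:-→d3:-→d4:-→d5:-→d6:-→d7:-→d8:H0→d9:-→d10:-→d11:H0  best=H0
  - 0.0.0.0/0 clear@0
  ? 94.0.182.157  path d0:-→d1:-→d2:-→d3:-→d4:-→d5:-→d6:-→d7:-→d8:H0→d9:-→d10:-→d11:H0→d12:-→d13:-→d14:-  best=H0
  ? 94.3.68.158  path d0:-→d1:-→d2:-→d3:-→d4:-→d5:-→d6:-→d7:-→d8:H0→d9:-→d10:-→d11:H0→d12:-→d13:-→d14:-→d15:-  best=H0
  ? 179.199.14.109  path d0:-  best=no-route
  ? 94.0.254.132  path d0:-→d1:-→d2:-→d3:-→d4:-→d5:-→d6:-→d7:-→d8:H0→d9:-→d10:-→d11:H0→d12:-→d13:-→d14:-  best=H0
  ? 94.103.81.120  path d0:-→d1:-→d2:-→d3:-→d4:-→d5:-→d6:-→d7:-→d8:H0→d9:-  best=H0
  - 94.0.0.0/11 clear@11
  - 94.0.0.0/8 clear@8
  + 172.192.0.0/11 (H1) depth=11
  + 94.0.0.0/10 (H0) depth=10
  - 172.192.0.0/11 clear@11
  ? 235.134.142.127  path d0:-→d1:-  best=no-route
  + 94.0.0.0/12 (H2) depth=12
  ? 94.0.0.80  path d0:-→d1:-→d2:-→d3:-→d4:-→d5:-→d6:-→d7:-→d8:-→d9:-→d10:H0→d11:-→d12:H2→d13:-→d14:-  best=H2
  + 172.0.0.0/8 (H1) depth=8
  ? 94.0.0.23  path d0:-→d1:-→d2:-→d3:-→d4:-→d5:-→d6:-→d7:-→d8:-→d9:-→d10:H0→d11:-→d12:H2→d13:-→d14:-  best=H2
  - 94.0.0.0/12 clear@12
  + 94.2.0.0/16 (H1) depth=16
  + 172.221.104.0/24 (H1) depth=24
  - 172.221.104.0/24 clear@24
  + 128.0.0.0/2 (H0) depth=2
  - 94.2.0.0/16 clear@16
  ? 129.42.69.216  path d0:-→d1:-→d2:H0  best=H0
  - 172.0.0.0/8 clear@8
  + 172.221.104.160/28 (H2) depth=28

== LOOKUPS ==
["H0","H0","H0","no-route","H0","H0","H0","H0","no-route","H0","H0","no-route","H2","H2","H0"]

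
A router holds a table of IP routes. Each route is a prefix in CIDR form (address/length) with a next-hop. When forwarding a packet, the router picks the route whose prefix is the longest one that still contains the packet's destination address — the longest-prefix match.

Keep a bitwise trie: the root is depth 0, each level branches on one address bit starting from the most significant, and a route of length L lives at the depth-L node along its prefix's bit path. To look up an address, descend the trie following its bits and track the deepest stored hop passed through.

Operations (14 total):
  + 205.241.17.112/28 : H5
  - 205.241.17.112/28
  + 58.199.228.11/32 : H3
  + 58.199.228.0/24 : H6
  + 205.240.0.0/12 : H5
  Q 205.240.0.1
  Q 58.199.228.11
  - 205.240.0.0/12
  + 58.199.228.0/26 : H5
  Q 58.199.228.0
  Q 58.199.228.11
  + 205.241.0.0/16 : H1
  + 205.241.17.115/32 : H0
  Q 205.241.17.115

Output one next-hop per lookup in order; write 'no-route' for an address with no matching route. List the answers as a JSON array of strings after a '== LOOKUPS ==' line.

Apply in order:
  add 205.241.17.112/28 -> H5 at depth 28
  del 205.241.17.112/28 (clear depth 28)
  add 58.199.228.11/32 -> H3 at depth 32
  add 58.199.228.0/24 -> H6 at depth 24
  add 205.240.0.0/12 -> H5 at depth 12
  lookup 205.240.0.1: bits 110011011111000 walk d0:-→d1:-→d2:-→d3:-→d4:-→d5:-→d6:-→d7:-→d8:-→d9:-→d10:-→d11:-→d12:H5→d13:-→d14:-→d15:- -> H5
  lookup 58.199.228.11: bits 00111010110001111110010000001011 walk d0:-→d1:-→d2:-→d3:-→d4:-→d5:-→d6:-→d7:-→d8:-→d9:-→d10:-→d11:-→d12:-→d13:-→d14:-→d15:-→d16:-→d17:-→d18:-→d19:-→d20:-→d21:-→d22:-→d23:-→d24:H6→d25:-→d26:-→d27:-→d28:-→d29:-→d30:-→d31:-→d32:H3 -> H3
  del 205.240.0.0/12 (clear depth 12)
  add 58.199.228.0/26 -> H5 at depth 26
  lookup 58.199.228.0: bits 0011101011000111111001000000 walk d0:-→d1:-→d2:-→d3:-→d4:-→d5:-→d6:-→d7:-→d8:-→d9:-→d10:-→d11:-→d12:-→d13:-→d14:-→d15:-→d16:-→d17:-→d18:-→d19:-→d20:-→d21:-→d22:-→d23:-→d24:H6→d25:-→d26:H5→d27:-→d28:- -> H5
  lookup 58.199.228.11: bits 00111010110001111110010000001011 walk d0:-→d1:-→d2:-→d3:-→d4:-→d5:-→d6:-→d7:-→d8:-→d9:-→d10:-→d11:-→d12:-→d13:-→d14:-→d15:-→d16:-→d17:-→d18:-→d19:-→d20:-→d21:-→d22:-→d23:-→d24:H6→d25:-→d26:H5→d27:-→d28:-→d29:-→d30:-→d31:-→d32:H3 -> H3
  add 205.241.0.0/16 -> H1 at depth 16
  add 205.241.17.115/32 -> H0 at depth 32
  lookup 205.241.17.115: bits 11001101111100010001000101110011 walk d0:-→d1:-→d2:-→d3:-→d4:-→d5:-→d6:-→d7:-→d8:-→d9:-→d10:-→d11:-→d12:-→d13:-→d14:-→d15:-→d16:H1→d17:-→d18:-→d19:-→d20:-→d21:-→d22:-→d23:-→d24:-→d25:-→d26:-→d27:-→d28:-→d29:-→d30:-→d31:-→d32:H0 -> H0

== LOOKUPS ==
["H5","H3","H5","H3","H0"]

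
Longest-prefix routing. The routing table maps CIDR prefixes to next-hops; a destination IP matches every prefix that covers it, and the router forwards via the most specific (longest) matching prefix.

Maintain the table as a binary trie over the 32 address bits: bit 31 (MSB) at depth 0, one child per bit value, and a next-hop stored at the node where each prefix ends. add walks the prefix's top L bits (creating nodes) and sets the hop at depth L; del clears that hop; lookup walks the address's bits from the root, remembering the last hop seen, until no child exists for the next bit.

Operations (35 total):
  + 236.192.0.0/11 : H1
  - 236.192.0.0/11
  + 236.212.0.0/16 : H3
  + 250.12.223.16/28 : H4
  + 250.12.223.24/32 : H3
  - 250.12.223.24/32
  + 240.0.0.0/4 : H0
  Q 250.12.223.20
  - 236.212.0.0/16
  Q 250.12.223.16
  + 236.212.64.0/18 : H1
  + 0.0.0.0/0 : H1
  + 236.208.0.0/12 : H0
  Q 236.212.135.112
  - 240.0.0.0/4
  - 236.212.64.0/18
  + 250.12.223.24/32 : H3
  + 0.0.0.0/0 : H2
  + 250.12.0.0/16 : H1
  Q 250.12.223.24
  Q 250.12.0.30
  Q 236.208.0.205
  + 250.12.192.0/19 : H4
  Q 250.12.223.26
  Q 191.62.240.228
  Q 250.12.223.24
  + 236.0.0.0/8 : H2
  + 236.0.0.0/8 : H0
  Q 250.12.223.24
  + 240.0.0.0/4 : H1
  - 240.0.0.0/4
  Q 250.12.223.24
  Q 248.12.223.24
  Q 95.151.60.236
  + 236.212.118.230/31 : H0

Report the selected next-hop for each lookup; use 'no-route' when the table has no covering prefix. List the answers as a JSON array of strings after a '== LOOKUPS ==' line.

Trace:
  + 236.192.0.0/11 (H1) depth=11
  - 236.192.0.0/11 clear@11
  + 236.212.0.0/16 (H3) depth=16
  + 250.12.223.16/28 (H4) depth=28
  + 250.12.223.24/32 (H3) depth=32
  - 250.12.223.24/32 clear@32
  + 240.0.0.0/4 (H0) depth=4
  ? 250.12.223.20  path d0:-→d1:-→d2:-→d3:-→d4:H0→d5:-→d6:-→d7:-→d8:-→d9:-→d10:-→d11:-→d12:-→d13:-→d14:-→d15:-→d16:-→d17:-→d18:-→d19:-→d20:-→d21:-→d22:-→d23:-→d24:-→d25:-→d26:-→d27:-→d28:H4  best=H4
  - 236.212.0.0/16 clear@16
  ? 250.12.223.16  path d0:-→d1:-→d2:-→d3:-→d4:H0→d5:-→d6:-→d7:-→d8:-→d9:-→d10:-→d11:-→d12:-→d13:-→d14:-→d15:-→d16:-→d17:-→d18:-→d19:-→d20:-→d21:-→d22:-→d23:-→d24:-→d25:-→d26:-→d27:-→d28:H4  best=H4
  + 236.212.64.0/18 (H1) depth=18
  + 0.0.0.0/0 (H1) depth=0
  + 236.208.0.0/12 (H0) depth=12
  ? 236.212.135.112  path d0:H1→d1:-→d2:-→d3:-→d4:-→d5:-→d6:-→d7:-→d8:-→d9:-→d10:-→d11:-→d12:H0→d13:-→d14:-→d15:-→d16:-  best=H0
  - 240.0.0.0/4 clear@4
  - 236.212.64.0/18 clear@18
  + 250.12.223.24/32 (H3) depth=32
  + 0.0.0.0/0 (H2) depth=0
  + 250.12.0.0/16 (H1) depth=16
  ? 250.12.223.24  path d0:H2→d1:-→d2:-→d3:-→d4:-→d5:-→d6:-→d7:-→d8:-→d9:-→d10:-→d11:-→d12:-→d13:-→d14:-→d15:-→d16:H1→d17:-→d18:-→d19:-→d20:-→d21:-→d22:-→d23:-→d24:-→d25:-→d26:-→d27:-→d28:H4→d29:-→d30:-→d31:-→d32:H3  best=H3
  ? 250.12.0.30  path d0:H2→d1:-→d2:-→d3:-→d4:-→d5:-→d6:-→d7:-→d8:-→d9:-→d10:-→d11:-→d12:-→d13:-→d14:-→d15:-→d16:H1  best=H1
  ? 236.208.0.205  path d0:H2→d1:-→d2:-→d3:-→d4:-→d5:-→d6:-→d7:-→d8:-→d9:-→d10:-→d11:-→d12:H0→d13:-  best=H0
  + 250.12.192.0/19 (H4) depth=19
  ? 250.12.223.26  path d0:H2→d1:-→d2:-→d3:-→d4:-→d5:-→d6:-→d7:-→d8:-→d9:-→d10:-→d11:-→d12:-→d13:-→d14:-→d15:-→d16:H1→d17:-→d18:-→d19:H4→d20:-→d21:-→d22:-→d23:-→d24:-→d25:-→d26:-→d27:-→d28:H4→d29:-→d30:-  best=H4
  ? 191.62.240.228  path d0:H2→d1:-  best=H2
  ? 250.12.223.24  path d0:H2→d1:-→d2:-→d3:-→d4:-→d5:-→d6:-→d7:-→d8:-→d9:-→d10:-→d11:-→d12:-→d13:-→d14:-→d15:-→d16:H1→d17:-→d18:-→d19:H4→d20:-→d21:-→d22:-→d23:-→d24:-→d25:-→d26:-→d27:-→d28:H4→d29:-→d30:-→d31:-→d32:H3  best=H3
  + 236.0.0.0/8 (H2) depth=8
  + 236.0.0.0/8 (H0) depth=8
  ? 250.12.223.24  path d0:H2→d1:-→d2:-→d3:-→d4:-→d5:-→d6:-→d7:-→d8:-→d9:-→d10:-→d11:-→d12:-→d13:-→d14:-→d15:-→d16:H1→d17:-→d18:-→d19:H4→d20:-→d21:-→d22:-→d23:-→d24:-→d25:-→d26:-→d27:-→d28:H4→d29:-→d30:-→d31:-→d32:H3  best=H3
  + 240.0.0.0/4 (H1) depth=4
  - 240.0.0.0/4 clear@4
  ? 250.12.223.24  path d0:H2→d1:-→d2:-→d3:-→d4:-→d5:-→d6:-→d7:-→d8:-→d9:-→d10:-→d11:-→d12:-→d13:-→d14:-→d15:-→d16:H1→d17:-→d18:-→d19:H4→d20:-→d21:-→d22:-→d23:-→d24:-→d25:-→d26:-→d27:-→d28:H4→d29:-→d30:-→d31:-→d32:H3  best=H3
  ? 248.12.223.24  path d0:H2→d1:-→d2:-→d3:-→d4:-→d5:-→d6:-  best=H2
  ? 95.151.60.236  path d0:H2  best=H2
  + 236.212.118.230/31 (H0) depth=31

== LOOKUPS ==
["H4","H4","H0","H3","H1","H0","H4","H2","H3","H3","H3","H2","H2"]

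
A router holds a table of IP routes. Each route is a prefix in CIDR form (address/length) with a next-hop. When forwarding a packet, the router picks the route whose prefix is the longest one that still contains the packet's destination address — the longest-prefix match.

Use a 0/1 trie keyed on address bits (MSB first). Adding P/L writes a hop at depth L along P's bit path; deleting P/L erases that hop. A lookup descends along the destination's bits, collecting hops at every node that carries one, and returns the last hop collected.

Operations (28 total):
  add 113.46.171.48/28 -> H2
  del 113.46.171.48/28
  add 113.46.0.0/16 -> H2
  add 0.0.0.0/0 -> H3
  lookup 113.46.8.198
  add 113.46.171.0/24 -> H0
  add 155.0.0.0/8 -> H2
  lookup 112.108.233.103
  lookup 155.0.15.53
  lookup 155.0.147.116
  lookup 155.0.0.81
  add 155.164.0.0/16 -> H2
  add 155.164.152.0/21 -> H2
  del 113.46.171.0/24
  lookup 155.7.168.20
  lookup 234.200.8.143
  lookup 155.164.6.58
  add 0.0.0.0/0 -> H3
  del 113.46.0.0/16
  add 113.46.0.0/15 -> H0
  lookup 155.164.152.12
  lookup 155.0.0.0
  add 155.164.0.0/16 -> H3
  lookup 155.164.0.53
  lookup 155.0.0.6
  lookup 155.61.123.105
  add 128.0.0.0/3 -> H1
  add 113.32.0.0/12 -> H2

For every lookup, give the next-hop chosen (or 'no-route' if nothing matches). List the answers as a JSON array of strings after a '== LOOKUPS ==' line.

Trace:
  add 113.46.171.48/28 -> H2 at depth 28
  - 113.46.171.48/28 clear@28
  add 113.46.0.0/16 -> H2 at depth 16
  add 0.0.0.0/0 -> H3 at depth 0
  Q 113.46.8.198: descend 0111000100101110 ; hops seen [H3,H2] ; pick H2
  add 113.46.171.0/24 -> H0 at depth 24
  add 155.0.0.0/8 -> H2 at depth 8
  Q 112.108.233.103: descend 0111000 ; hops seen [H3] ; pick H3
  Q 155.0.15.53: descend 10011011 ; hops seen [H3,H2] ; pick H2
  Q 155.0.147.116: descend 10011011 ; hops seen [H3,H2] ; pick H2
  Q 155.0.0.81: descend 10011011 ; hops seen [H3,H2] ; pick H2
  add 155.164.0.0/16 -> H2 at depth 16
  add 155.164.152.0/21 -> H2 at depth 21
  - 113.46.171.0/24 clear@24
  Q 155.7.168.20: descend 10011011 ; hops seen [H3,H2] ; pick H2
  Q 234.200.8.143: descend 1 ; hops seen [H3] ; pick H3
  Q 155.164.6.58: descend 1001101110100100 ; hops seen [H3,H2,H2] ; pick H2
  add 0.0.0.0/0 -> H3 at depth 0
  - 113.46.0.0/16 clear@16
  add 113.46.0.0/15 -> H0 at depth 15
  Q 155.164.152.12: descend 100110111010010010011 ; hops seen [H3,H2,H2,H2] ; pick H2
  Q 155.0.0.0: descend 10011011 ; hops seen [H3,H2] ; pick H2
  add 155.164.0.0/16 -> H3 at depth 16
  Q 155.164.0.53: descend 1001101110100100 ; hops seen [H3,H2,H3] ; pick H3
  Q 155.0.0.6: descend 10011011 ; hops seen [H3,H2] ; pick H2
  Q 155.61.123.105: descend 10011011 ; hops seen [H3,H2] ; pick H2
  add 128.0.0.0/3 -> H1 at depth 3
  add 113.32.0.0/12 -> H2 at depth 12

== LOOKUPS ==
["H2","H3","H2","H2","H2","H2","H3","H2","H2","H2","H3","H2","H2"]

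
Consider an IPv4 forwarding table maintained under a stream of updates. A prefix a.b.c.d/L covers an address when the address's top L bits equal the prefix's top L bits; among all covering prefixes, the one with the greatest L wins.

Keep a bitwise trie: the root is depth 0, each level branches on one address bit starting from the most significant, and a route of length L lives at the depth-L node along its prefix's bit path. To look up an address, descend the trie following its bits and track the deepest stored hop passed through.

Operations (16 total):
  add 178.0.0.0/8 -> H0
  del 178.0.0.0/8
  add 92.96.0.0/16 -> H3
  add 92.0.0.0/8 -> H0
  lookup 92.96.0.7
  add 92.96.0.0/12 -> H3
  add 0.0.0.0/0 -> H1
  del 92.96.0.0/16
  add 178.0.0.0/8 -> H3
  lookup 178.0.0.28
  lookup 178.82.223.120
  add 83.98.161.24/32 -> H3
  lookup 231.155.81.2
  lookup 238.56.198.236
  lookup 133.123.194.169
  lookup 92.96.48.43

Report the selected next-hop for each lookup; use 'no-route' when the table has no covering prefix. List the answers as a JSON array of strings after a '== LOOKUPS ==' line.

Apply in order:
  add 178.0.0.0/8 -> H0 at depth 8
  del 178.0.0.0/8 (clear depth 8)
  add 92.96.0.0/16 -> H3 at depth 16
  add 92.0.0.0/8 -> H0 at depth 8
  ? 92.96.0.7  path d0:-→d1:-→d2:-→d3:-→d4:-→d5:-→d6:-→d7:-→d8:H0→d9:-→d10:-→d11:-→d12:-→d13:-→d14:-→d15:-→d16:H3  best=H3
  add 92.96.0.0/12 -> H3 at depth 12
  add 0.0.0.0/0 -> H1 at depth 0
  del 92.96.0.0/16 (clear depth 16)
  add 178.0.0.0/8 -> H3 at depth 8
  ? 178.0.0.28  path d0:H1→d1:-→d2:-→d3:-→d4:-→d5:-→d6:-→d7:-→d8:H3  best=H3
  ? 178.82.223.120  path d0:H1→d1:-→d2:-→d3:-→d4:-→d5:-→d6:-→d7:-→d8:H3  best=H3
  add 83.98.161.24/32 -> H3 at depth 32
  ? 231.155.81.2  path d0:H1→d1:-  best=H1
  ? 238.56.198.236  path d0:H1→d1:-  best=H1
  ? 133.123.194.169  path d0:H1→d1:-→d2:-  best=H1
  ? 92.96.48.43  path d0:H1→d1:-→d2:-→d3:-→d4:-→d5:-→d6:-→d7:-→d8:H0→d9:-→d10:-→d11:-→d12:H3→d13:-→d14:-→d15:-→d16:-  best=H3

== LOOKUPS ==
["H3","H3","H3","H1","H1","H1","H3"]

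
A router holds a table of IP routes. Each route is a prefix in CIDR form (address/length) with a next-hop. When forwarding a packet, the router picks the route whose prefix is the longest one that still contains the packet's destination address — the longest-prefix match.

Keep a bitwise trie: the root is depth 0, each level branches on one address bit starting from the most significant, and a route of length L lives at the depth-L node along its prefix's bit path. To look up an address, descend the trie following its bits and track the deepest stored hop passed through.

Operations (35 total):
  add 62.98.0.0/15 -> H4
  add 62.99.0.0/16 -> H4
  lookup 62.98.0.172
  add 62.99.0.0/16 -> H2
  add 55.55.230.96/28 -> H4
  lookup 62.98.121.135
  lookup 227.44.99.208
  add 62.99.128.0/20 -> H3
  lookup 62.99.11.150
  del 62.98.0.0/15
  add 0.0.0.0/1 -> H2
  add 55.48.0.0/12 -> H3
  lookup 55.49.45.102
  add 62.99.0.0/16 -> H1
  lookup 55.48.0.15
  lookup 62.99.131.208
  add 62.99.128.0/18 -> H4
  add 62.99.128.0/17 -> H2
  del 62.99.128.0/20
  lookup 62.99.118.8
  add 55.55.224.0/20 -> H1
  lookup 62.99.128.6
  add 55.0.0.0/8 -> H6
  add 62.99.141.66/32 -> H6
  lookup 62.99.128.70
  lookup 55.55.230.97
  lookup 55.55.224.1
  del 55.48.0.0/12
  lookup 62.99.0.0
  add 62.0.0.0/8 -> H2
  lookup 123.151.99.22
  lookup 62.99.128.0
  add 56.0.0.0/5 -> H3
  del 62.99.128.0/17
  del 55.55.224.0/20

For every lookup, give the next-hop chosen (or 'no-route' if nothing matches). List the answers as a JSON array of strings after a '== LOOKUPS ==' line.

Process each operation:
  add 62.98.0.0/15 -> H4 at depth 15
  add 62.99.0.0/16 -> H4 at depth 16
  Q 62.98.0.172: descend 001111100110001 ; hops seen [H4] ; pick H4
  add 62.99.0.0/16 -> H2 at depth 16
  add 55.55.230.96/28 -> H4 at depth 28
  Q 62.98.121.135: descend 001111100110001 ; hops seen [H4] ; pick H4
  Q 227.44.99.208: descend ε ; hops seen [∅] ; pick no-route
  add 62.99.128.0/20 -> H3 at depth 20
  Q 62.99.11.150: descend 0011111001100011 ; hops seen [H4,H2] ; pick H2
  - 62.98.0.0/15 clear@15
  add 0.0.0.0/1 -> H2 at depth 1
  add 55.48.0.0/12 -> H3 at depth 12
  Q 55.49.45.102: descend 0011011100110 ; hops seen [H2,H3] ; pick H3
  add 62.99.0.0/16 -> H1 at depth 16
  Q 55.48.0.15: descend 0011011100110 ; hops seen [H2,H3] ; pick H3
  Q 62.99.131.208: descend 00111110011000111000 ; hops seen [H2,H1,H3] ; pick H3
  add 62.99.128.0/18 -> H4 at depth 18
  add 62.99.128.0/17 -> H2 at depth 17
  - 62.99.128.0/20 clear@20
  Q 62.99.118.8: descend 0011111001100011 ; hops seen [H2,H1] ; pick H1
  add 55.55.224.0/20 -> H1 at depth 20
  Q 62.99.128.6: descend 00111110011000111000 ; hops seen [H2,H1,H2,H4] ; pick H4
  add 55.0.0.0/8 -> H6 at depth 8
  add 62.99.141.66/32 -> H6 at depth 32
  Q 62.99.128.70: descend 00111110011000111000 ; hops seen [H2,H1,H2,H4] ; pick H4
  Q 55.55.230.97: descend 0011011100110111111001100110 ; hops seen [H2,H6,H3,H1,H4] ; pick H4
  Q 55.55.224.1: descend 001101110011011111100 ; hops seen [H2,H6,H3,H1] ; pick H1
  - 55.48.0.0/12 clear@12
  Q 62.99.0.0: descend 0011111001100011 ; hops seen [H2,H1] ; pick H1
  add 62.0.0.0/8 -> H2 at depth 8
  Q 123.151.99.22: descend 0 ; hops seen [H2] ; pick H2
  Q 62.99.128.0: descend 00111110011000111000 ; hops seen [H2,H2,H1,H2,H4] ; pick H4
  add 56.0.0.0/5 -> H3 at depth 5
  - 62.99.128.0/17 clear@17
  - 55.55.224.0/20 clear@20

== LOOKUPS ==
["H4","H4","no-route","H2","H3","H3","H3","H1","H4","H4","H4","H1","H1","H2","H4"]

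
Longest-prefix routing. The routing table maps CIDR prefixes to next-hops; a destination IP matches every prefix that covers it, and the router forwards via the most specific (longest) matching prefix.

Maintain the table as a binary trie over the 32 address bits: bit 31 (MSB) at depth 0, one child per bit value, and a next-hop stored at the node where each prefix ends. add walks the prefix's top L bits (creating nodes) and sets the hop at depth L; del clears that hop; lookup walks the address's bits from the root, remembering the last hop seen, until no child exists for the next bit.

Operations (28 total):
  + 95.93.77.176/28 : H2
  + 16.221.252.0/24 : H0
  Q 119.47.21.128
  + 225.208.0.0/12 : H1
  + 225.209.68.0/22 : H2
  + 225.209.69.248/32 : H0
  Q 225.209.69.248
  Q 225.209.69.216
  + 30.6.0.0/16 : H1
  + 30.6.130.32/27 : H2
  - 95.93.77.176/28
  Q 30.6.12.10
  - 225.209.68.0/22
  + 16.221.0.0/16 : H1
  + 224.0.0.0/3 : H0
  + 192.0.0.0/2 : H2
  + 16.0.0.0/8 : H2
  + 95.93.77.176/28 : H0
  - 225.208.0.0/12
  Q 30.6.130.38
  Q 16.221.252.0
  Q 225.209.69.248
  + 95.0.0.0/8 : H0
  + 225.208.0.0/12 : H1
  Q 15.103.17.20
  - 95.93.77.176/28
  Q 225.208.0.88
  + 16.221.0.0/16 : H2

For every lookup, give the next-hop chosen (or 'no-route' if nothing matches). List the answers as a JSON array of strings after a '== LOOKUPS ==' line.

Trace:
  add 95.93.77.176/28 -> H2 at depth 28
  add 16.221.252.0/24 -> H0 at depth 24
  Q 119.47.21.128: descend 01 ; hops seen [∅] ; pick no-route
  add 225.208.0.0/12 -> H1 at depth 12
  add 225.209.68.0/22 -> H2 at depth 22
  add 225.209.69.248/32 -> H0 at depth 32
  Q 225.209.69.248: descend 11100001110100010100010111111000 ; hops seen [H1,H2,H0] ; pick H0
  Q 225.209.69.216: descend 11100001110100010100010111 ; hops seen [H1,H2] ; pick H2
  add 30.6.0.0/16 -> H1 at depth 16
  add 30.6.130.32/27 -> H2 at depth 27
  - 95.93.77.176/28 clear@28
  Q 30.6.12.10: descend 0001111000000110 ; hops seen [H1] ; pick H1
  - 225.209.68.0/22 clear@22
  add 16.221.0.0/16 -> H1 at depth 16
  add 224.0.0.0/3 -> H0 at depth 3
  add 192.0.0.0/2 -> H2 at depth 2
  add 16.0.0.0/8 -> H2 at depth 8
  add 95.93.77.176/28 -> H0 at depth 28
  - 225.208.0.0/12 clear@12
  Q 30.6.130.38: descend 000111100000011010000010001 ; hops seen [H1,H2] ; pick H2
  Q 16.221.252.0: descend 000100001101110111111100 ; hops seen [H2,H1,H0] ; pick H0
  Q 225.209.69.248: descend 11100001110100010100010111111000 ; hops seen [H2,H0,H0] ; pick H0
  add 95.0.0.0/8 -> H0 at depth 8
  add 225.208.0.0/12 -> H1 at depth 12
  Q 15.103.17.20: descend 000 ; hops seen [∅] ; pick no-route
  - 95.93.77.176/28 clear@28
  Q 225.208.0.88: descend 111000011101000 ; hops seen [H2,H0,H1] ; pick H1
  add 16.221.0.0/16 -> H2 at depth 16

== LOOKUPS ==
["no-route","H0","H2","H1","H2","H0","H0","no-route","H1"]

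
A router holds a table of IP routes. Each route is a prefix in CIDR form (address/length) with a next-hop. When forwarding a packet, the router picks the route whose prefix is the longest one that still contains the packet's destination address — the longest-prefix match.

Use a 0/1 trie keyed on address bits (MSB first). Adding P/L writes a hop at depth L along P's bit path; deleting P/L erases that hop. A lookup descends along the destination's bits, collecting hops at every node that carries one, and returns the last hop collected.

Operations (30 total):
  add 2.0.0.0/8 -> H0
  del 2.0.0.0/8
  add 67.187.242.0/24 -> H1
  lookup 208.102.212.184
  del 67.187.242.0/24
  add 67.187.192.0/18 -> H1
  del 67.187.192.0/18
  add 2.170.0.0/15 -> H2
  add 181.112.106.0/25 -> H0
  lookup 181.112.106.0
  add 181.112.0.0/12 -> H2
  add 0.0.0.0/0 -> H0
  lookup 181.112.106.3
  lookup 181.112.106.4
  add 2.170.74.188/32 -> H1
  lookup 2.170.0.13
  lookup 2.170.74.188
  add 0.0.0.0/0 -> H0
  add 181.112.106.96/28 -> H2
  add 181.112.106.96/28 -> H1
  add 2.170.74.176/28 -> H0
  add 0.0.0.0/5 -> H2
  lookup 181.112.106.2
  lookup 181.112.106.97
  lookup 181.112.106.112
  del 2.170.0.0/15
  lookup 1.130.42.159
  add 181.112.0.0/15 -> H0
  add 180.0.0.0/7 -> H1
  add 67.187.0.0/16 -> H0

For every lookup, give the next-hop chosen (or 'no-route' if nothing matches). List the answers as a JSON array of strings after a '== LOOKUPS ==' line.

Apply in order:
  + 2.0.0.0/8 (H0) depth=8
  del 2.0.0.0/8 (clear depth 8)
  + 67.187.242.0/24 (H1) depth=24
  lookup 208.102.212.184: bits ε walk d0:- -> no-route
  del 67.187.242.0/24 (clear depth 24)
  + 67.187.192.0/18 (H1) depth=18
  del 67.187.192.0/18 (clear depth 18)
  + 2.170.0.0/15 (H2) depth=15
  + 181.112.106.0/25 (H0) depth=25
  lookup 181.112.106.0: bits 1011010101110000011010100 walk d0:-→d1:-→d2:-→d3:-→d4:-→d5:-→d6:-→d7:-→d8:-→d9:-→d10:-→d11:-→d12:-→d13:-→d14:-→d15:-→d16:-→d17:-→d18:-→d19:-→d20:-→d21:-→d22:-→d23:-→d24:-→d25:H0 -> H0
  + 181.112.0.0/12 (H2) depth=12
  + 0.0.0.0/0 (H0) depth=0
  lookup 181.112.106.3: bits 1011010101110000011010100 walk d0:H0→d1:-→d2:-→d3:-→d4:-→d5:-→d6:-→d7:-→d8:-→d9:-→d10:-→d11:-→d12:H2→d13:-→d14:-→d15:-→d16:-→d17:-→d18:-→d19:-→d20:-→d21:-→d22:-→d23:-→d24:-→d25:H0 -> H0
  lookup 181.112.106.4: bits 1011010101110000011010100 walk d0:H0→d1:-→d2:-→d3:-→d4:-→d5:-→d6:-→d7:-→d8:-→d9:-→d10:-→d11:-→d12:H2→d13:-→d14:-→d15:-→d16:-→d17:-→d18:-→d19:-→d20:-→d21:-→d22:-→d23:-→d24:-→d25:H0 -> H0
  + 2.170.74.188/32 (H1) depth=32
  lookup 2.170.0.13: bits 00000010101010100 walk d0:H0→d1:-→d2:-→d3:-→d4:-→d5:-→d6:-→d7:-→d8:-→d9:-→d10:-→d11:-→d12:-→d13:-→d14:-→d15:H2→d16:-→d17:- -> H2
  lookup 2.170.74.188: bits 00000010101010100100101010111100 walk d0:H0→d1:-→d2:-→d3:-→d4:-→d5:-→d6:-→d7:-→d8:-→d9:-→d10:-→d11:-→d12:-→d13:-→d14:-→d15:H2→d16:-→d17:-→d18:-→d19:-→d20:-→d21:-→d22:-→d23:-→d24:-→d25:-→d26:-→d27:-→d28:-→d29:-→d30:-→d31:-→d32:H1 -> H1
  + 0.0.0.0/0 (H0) depth=0
  + 181.112.106.96/28 (H2) depth=28
  + 181.112.106.96/28 (H1) depth=28
  + 2.170.74.176/28 (H0) depth=28
  + 0.0.0.0/5 (H2) depth=5
  lookup 181.112.106.2: bits 1011010101110000011010100 walk d0:H0→d1:-→d2:-→d3:-→d4:-→d5:-→d6:-→d7:-→d8:-→d9:-→d10:-→d11:-→d12:H2→d13:-→d14:-→d15:-→d16:-→d17:-→d18:-→d19:-→d20:-→d21:-→d22:-→d23:-→d24:-→d25:H0 -> H0
  lookup 181.112.106.97: bits 1011010101110000011010100110 walk d0:H0→d1:-→d2:-→d3:-→d4:-→d5:-→d6:-→d7:-→d8:-→d9:-→d10:-→d11:-→d12:H2→d13:-→d14:-→d15:-→d16:-→d17:-→d18:-→d19:-→d20:-→d21:-→d22:-→d23:-→d24:-→d25:H0→d26:-→d27:-→d28:H1 -> H1
  lookup 181.112.106.112: bits 101101010111000001101010011 walk d0:H0→d1:-→d2:-→d3:-→d4:-→d5:-→d6:-→d7:-→d8:-→d9:-→d10:-→d11:-→d12:H2→d13:-→d14:-→d15:-→d16:-→d17:-→d18:-→d19:-→d20:-→d21:-→d22:-→d23:-→d24:-→d25:H0→d26:-→d27:- -> H0
  del 2.170.0.0/15 (clear depth 15)
  lookup 1.130.42.159: bits 000000 walk d0:H0→d1:-→d2:-→d3:-→d4:-→d5:H2→d6:- -> H2
  + 181.112.0.0/15 (H0) depth=15
  + 180.0.0.0/7 (H1) depth=7
  + 67.187.0.0/16 (H0) depth=16

== LOOKUPS ==
["no-route","H0","H0","H0","H2","H1","H0","H1","H0","H2"]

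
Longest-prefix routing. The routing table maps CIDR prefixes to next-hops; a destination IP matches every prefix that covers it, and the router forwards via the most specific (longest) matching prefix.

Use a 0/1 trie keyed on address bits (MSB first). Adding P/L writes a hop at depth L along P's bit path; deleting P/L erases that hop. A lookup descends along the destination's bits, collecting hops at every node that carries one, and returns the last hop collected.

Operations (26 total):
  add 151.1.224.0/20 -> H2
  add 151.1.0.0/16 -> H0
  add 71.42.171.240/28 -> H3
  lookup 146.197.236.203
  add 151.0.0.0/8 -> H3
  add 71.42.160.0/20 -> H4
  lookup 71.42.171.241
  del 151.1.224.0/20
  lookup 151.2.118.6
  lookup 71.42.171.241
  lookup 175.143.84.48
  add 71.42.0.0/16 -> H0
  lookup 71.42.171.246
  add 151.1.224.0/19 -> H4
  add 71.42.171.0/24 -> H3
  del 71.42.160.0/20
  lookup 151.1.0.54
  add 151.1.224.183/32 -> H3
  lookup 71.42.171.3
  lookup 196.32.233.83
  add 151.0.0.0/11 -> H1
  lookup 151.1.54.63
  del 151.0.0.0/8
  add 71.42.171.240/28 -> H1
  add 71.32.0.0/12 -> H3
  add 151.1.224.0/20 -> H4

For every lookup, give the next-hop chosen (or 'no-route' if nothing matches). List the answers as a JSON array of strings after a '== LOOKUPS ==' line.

Apply in order:
  add 151.1.224.0/20 -> H2 at depth 20
  add 151.1.0.0/16 -> H0 at depth 16
  add 71.42.171.240/28 -> H3 at depth 28
  Q 146.197.236.203: descend 10010 ; hops seen [∅] ; pick no-route
  add 151.0.0.0/8 -> H3 at depth 8
  add 71.42.160.0/20 -> H4 at depth 20
  Q 71.42.171.241: descend 0100011100101010101010111111 ; hops seen [H4,H3] ; pick H3
  - 151.1.224.0/20 clear@20
  Q 151.2.118.6: descend 10010111000000 ; hops seen [H3] ; pick H3
  Q 71.42.171.241: descend 0100011100101010101010111111 ; hops seen [H4,H3] ; pick H3
  Q 175.143.84.48: descend 10 ; hops seen [∅] ; pick no-route
  add 71.42.0.0/16 -> H0 at depth 16
  Q 71.42.171.246: descend 0100011100101010101010111111 ; hops seen [H0,H4,H3] ; pick H3
  add 151.1.224.0/19 -> H4 at depth 19
  add 71.42.171.0/24 -> H3 at depth 24
  - 71.42.160.0/20 clear@20
  Q 151.1.0.54: descend 1001011100000001 ; hops seen [H3,H0] ; pick H0
  add 151.1.224.183/32 -> H3 at depth 32
  Q 71.42.171.3: descend 010001110010101010101011 ; hops seen [H0,H3] ; pick H3
  Q 196.32.233.83: descend 1 ; hops seen [∅] ; pick no-route
  add 151.0.0.0/11 -> H1 at depth 11
  Q 151.1.54.63: descend 1001011100000001 ; hops seen [H3,H1,H0] ; pick H0
  - 151.0.0.0/8 clear@8
  add 71.42.171.240/28 -> H1 at depth 28
  add 71.32.0.0/12 -> H3 at depth 12
  add 151.1.224.0/20 -> H4 at depth 20

== LOOKUPS ==
["no-route","H3","H3","H3","no-route","H3","H0","H3","no-route","H0"]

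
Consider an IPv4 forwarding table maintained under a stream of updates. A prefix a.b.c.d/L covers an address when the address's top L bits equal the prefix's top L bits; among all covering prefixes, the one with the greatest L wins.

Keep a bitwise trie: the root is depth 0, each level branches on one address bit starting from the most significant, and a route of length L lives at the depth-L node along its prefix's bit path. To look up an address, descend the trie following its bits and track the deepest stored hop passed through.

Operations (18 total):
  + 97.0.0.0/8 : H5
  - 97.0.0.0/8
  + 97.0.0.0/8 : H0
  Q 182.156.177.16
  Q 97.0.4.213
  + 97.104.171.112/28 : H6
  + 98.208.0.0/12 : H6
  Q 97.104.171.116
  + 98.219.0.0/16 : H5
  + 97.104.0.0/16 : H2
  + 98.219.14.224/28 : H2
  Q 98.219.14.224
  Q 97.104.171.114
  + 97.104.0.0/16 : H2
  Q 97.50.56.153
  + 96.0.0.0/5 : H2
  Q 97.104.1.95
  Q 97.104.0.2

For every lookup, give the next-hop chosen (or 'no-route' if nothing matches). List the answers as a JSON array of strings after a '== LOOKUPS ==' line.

Trace:
  add 97.0.0.0/8 -> H5 at depth 8
  del 97.0.0.0/8 (clear depth 8)
  add 97.0.0.0/8 -> H0 at depth 8
  ? 182.156.177.16  path d0:-  best=no-route
  ? 97.0.4.213  path d0:-→d1:-→d2:-→d3:-→d4:-→d5:-→d6:-→d7:-→d8:H0  best=H0
  add 97.104.171.112/28 -> H6 at depth 28
  add 98.208.0.0/12 -> H6 at depth 12
  ? 97.104.171.116  path d0:-→d1:-→d2:-→d3:-→d4:-→d5:-→d6:-→d7:-→d8:H0→d9:-→d10:-→d11:-→d12:-→d13:-→d14:-→d15:-→d16:-→d17:-→d18:-→d19:-→d20:-→d21:-→d22:-→d23:-→d24:-→d25:-→d26:-→d27:-→d28:H6  best=H6
  add 98.219.0.0/16 -> H5 at depth 16
  add 97.104.0.0/16 -> H2 at depth 16
  add 98.219.14.224/28 -> H2 at depth 28
  ? 98.219.14.224  path d0:-→d1:-→d2:-→d3:-→d4:-→d5:-→d6:-→d7:-→d8:-→d9:-→d10:-→d11:-→d12:H6→d13:-→d14:-→d15:-→d16:H5→d17:-→d18:-→d19:-→d20:-→d21:-→d22:-→d23:-→d24:-→d25:-→d26:-→d27:-→d28:H2  best=H2
  ? 97.104.171.114  path d0:-→d1:-→d2:-→d3:-→d4:-→d5:-→d6:-→d7:-→d8:H0→d9:-→d10:-→d11:-→d12:-→d13:-→d14:-→d15:-→d16:H2→d17:-→d18:-→d19:-→d20:-→d21:-→d22:-→d23:-→d24:-→d25:-→d26:-→d27:-→d28:H6  best=H6
  add 97.104.0.0/16 -> H2 at depth 16
  ? 97.50.56.153  path d0:-→d1:-→d2:-→d3:-→d4:-→d5:-→d6:-→d7:-→d8:H0→d9:-  best=H0
  add 96.0.0.0/5 -> H2 at depth 5
  ? 97.104.1.95  path d0:-→d1:-→d2:-→d3:-→d4:-→d5:H2→d6:-→d7:-→d8:H0→d9:-→d10:-→d11:-→d12:-→d13:-→d14:-→d15:-→d16:H2  best=H2
  ? 97.104.0.2  path d0:-→d1:-→d2:-→d3:-→d4:-→d5:H2→d6:-→d7:-→d8:H0→d9:-→d10:-→d11:-→d12:-→d13:-→d14:-→d15:-→d16:H2  best=H2

== LOOKUPS ==
["no-route","H0","H6","H2","H6","H0","H2","H2"]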